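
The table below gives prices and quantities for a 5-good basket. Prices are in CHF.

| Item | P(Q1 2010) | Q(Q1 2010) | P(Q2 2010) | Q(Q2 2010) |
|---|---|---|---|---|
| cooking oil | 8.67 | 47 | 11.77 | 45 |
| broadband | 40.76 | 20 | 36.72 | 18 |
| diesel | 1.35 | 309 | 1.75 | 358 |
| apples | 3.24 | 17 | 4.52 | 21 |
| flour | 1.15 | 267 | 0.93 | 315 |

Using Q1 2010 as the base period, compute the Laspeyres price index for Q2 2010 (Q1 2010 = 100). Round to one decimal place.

107.6

Laspeyres price index uses base-period quantities as weights.
ΣP(Q2 2010)·Q(Q1 2010) = 11.77×47 + 36.72×20 + 1.75×309 + 4.52×17 + 0.93×267 = 553.19 + 734.4 + 540.75 + 76.84 + 248.31 = 2153.49
ΣP(Q1 2010)·Q(Q1 2010) = 8.67×47 + 40.76×20 + 1.35×309 + 3.24×17 + 1.15×267 = 407.49 + 815.2 + 417.15 + 55.08 + 307.05 = 2001.97
Index = 2153.49 / 2001.97 × 100 = 107.5685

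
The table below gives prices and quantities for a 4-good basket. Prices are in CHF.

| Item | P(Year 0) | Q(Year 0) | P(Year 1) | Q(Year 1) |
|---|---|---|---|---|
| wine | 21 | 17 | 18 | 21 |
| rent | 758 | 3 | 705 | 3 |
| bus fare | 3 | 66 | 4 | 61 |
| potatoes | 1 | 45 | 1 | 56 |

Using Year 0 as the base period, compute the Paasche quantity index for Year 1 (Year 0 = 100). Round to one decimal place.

102.3

Paasche quantity index uses current-period prices as weights.
ΣP(Year 1)·Q(Year 1) = 18×21 + 705×3 + 4×61 + 1×56 = 378 + 2115 + 244 + 56 = 2793
ΣP(Year 1)·Q(Year 0) = 18×17 + 705×3 + 4×66 + 1×45 = 306 + 2115 + 264 + 45 = 2730
Index = 2793 / 2730 × 100 = 102.3077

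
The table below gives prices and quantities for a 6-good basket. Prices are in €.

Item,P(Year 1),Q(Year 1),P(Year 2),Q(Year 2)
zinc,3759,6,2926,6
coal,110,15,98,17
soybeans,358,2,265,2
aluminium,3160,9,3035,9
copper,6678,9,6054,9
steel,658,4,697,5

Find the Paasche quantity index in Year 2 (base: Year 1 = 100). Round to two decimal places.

Paasche quantity index uses current-period prices as weights.
ΣP(Year 2)·Q(Year 2) = 2926×6 + 98×17 + 265×2 + 3035×9 + 6054×9 + 697×5 = 17556 + 1666 + 530 + 27315 + 54486 + 3485 = 105038
ΣP(Year 2)·Q(Year 1) = 2926×6 + 98×15 + 265×2 + 3035×9 + 6054×9 + 697×4 = 17556 + 1470 + 530 + 27315 + 54486 + 2788 = 104145
Index = 105038 / 104145 × 100 = 100.8575

100.86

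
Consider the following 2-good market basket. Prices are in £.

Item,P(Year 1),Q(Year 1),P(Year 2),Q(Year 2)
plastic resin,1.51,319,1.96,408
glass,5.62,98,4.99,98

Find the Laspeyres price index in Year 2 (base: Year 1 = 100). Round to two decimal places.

Laspeyres price index uses base-period quantities as weights.
ΣP(Year 2)·Q(Year 1) = 1.96×319 + 4.99×98 = 625.24 + 489.02 = 1114.26
ΣP(Year 1)·Q(Year 1) = 1.51×319 + 5.62×98 = 481.69 + 550.76 = 1032.45
Index = 1114.26 / 1032.45 × 100 = 107.9239

107.92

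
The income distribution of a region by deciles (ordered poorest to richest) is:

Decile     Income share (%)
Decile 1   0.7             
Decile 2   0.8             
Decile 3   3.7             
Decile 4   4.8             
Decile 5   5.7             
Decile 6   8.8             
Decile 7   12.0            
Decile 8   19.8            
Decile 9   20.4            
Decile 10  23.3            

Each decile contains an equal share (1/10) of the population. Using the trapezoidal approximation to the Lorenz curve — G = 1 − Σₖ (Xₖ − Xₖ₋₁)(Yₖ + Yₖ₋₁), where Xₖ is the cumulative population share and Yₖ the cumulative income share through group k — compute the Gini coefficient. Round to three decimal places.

Cumulative income shares Yₖ: 0.0070, 0.0150, 0.0520, 0.1000, 0.1570, 0.2450, 0.3650, 0.5630, 0.7670, 1.0000
Σ (Xₖ−Xₖ₋₁)(Yₖ+Yₖ₋₁) = (1/10)(0.0070+0.0000) + (1/10)(0.0150+0.0070) + (1/10)(0.0520+0.0150) + (1/10)(0.1000+0.0520) + (1/10)(0.1570+0.1000) + (1/10)(0.2450+0.1570) + (1/10)(0.3650+0.2450) + (1/10)(0.5630+0.3650) + (1/10)(0.7670+0.5630) + (1/10)(1.0000+0.7670)
  = 0.0007 + 0.0022 + 0.0067 + 0.0152 + 0.0257 + 0.0402 + 0.0610 + 0.0928 + 0.1330 + 0.1767 = 0.5542
G = 1 − 0.5542 = 0.4458

0.446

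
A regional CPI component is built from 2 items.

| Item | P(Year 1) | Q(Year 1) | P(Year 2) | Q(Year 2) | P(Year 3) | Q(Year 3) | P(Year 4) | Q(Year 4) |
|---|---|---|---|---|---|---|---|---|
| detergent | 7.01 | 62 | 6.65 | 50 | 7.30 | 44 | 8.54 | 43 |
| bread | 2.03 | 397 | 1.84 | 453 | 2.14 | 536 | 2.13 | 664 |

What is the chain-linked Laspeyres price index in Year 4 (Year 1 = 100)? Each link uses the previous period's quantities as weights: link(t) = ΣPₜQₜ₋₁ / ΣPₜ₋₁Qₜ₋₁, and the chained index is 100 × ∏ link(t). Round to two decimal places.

108.96

Link Year 1→Year 2:
ΣP(Year 2)Q(Year 1) = 6.65×62 + 1.84×397 = 412.3 + 730.48 = 1142.78
ΣP(Year 1)Q(Year 1) = 7.01×62 + 2.03×397 = 434.62 + 805.91 = 1240.53
link = 1142.78/1240.53 = 0.921203
Link Year 2→Year 3:
ΣP(Year 3)Q(Year 2) = 7.30×50 + 2.14×453 = 365 + 969.42 = 1334.42
ΣP(Year 2)Q(Year 2) = 6.65×50 + 1.84×453 = 332.5 + 833.52 = 1166.02
link = 1334.42/1166.02 = 1.144423
Link Year 3→Year 4:
ΣP(Year 4)Q(Year 3) = 8.54×44 + 2.13×536 = 375.76 + 1141.68 = 1517.44
ΣP(Year 3)Q(Year 3) = 7.30×44 + 2.14×536 = 321.2 + 1147.04 = 1468.24
link = 1517.44/1468.24 = 1.033510
Chained index = 100 × 0.921203 × 1.144423 × 1.033510 = 108.9573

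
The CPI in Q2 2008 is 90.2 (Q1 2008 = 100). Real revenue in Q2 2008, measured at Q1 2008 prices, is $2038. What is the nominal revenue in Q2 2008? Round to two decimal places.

Nominal = Real × (Index/100) = 2038 × (90.2/100)
        = 2038 × 0.902 = 1838.2760

1838.28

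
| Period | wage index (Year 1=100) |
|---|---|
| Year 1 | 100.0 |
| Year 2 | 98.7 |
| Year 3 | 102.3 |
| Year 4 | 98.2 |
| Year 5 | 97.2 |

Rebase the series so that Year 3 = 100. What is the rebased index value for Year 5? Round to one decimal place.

95.0

Rebased(Year 5) = 97.2 / 102.3 × 100 = 95.0147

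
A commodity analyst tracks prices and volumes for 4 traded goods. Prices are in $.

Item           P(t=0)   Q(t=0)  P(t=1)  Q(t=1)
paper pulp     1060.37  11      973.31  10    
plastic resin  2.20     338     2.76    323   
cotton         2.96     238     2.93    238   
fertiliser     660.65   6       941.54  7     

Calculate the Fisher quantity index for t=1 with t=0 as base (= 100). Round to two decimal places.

98.52

Laspeyres component (base-period weights):
ΣP(t=0)Q(t=1) = 1060.37×10 + 2.20×323 + 2.96×238 + 660.65×7 = 10603.7 + 710.6 + 704.48 + 4624.55 = 16643.33
ΣP(t=0)Q(t=0) = 1060.37×11 + 2.20×338 + 2.96×238 + 660.65×6 = 11664.07 + 743.6 + 704.48 + 3963.9 = 17076.05
L = 16643.33 / 17076.05 × 100 = 97.4659
Paasche component (current-period weights):
ΣP(t=1)Q(t=1) = 973.31×10 + 2.76×323 + 2.93×238 + 941.54×7 = 9733.1 + 891.48 + 697.34 + 6590.78 = 17912.7
ΣP(t=1)Q(t=0) = 973.31×11 + 2.76×338 + 2.93×238 + 941.54×6 = 10706.41 + 932.88 + 697.34 + 5649.24 = 17985.87
P = 17912.7 / 17985.87 × 100 = 99.5932
Fisher = √(L × P) = √(97.4659 × 99.5932) = 98.5238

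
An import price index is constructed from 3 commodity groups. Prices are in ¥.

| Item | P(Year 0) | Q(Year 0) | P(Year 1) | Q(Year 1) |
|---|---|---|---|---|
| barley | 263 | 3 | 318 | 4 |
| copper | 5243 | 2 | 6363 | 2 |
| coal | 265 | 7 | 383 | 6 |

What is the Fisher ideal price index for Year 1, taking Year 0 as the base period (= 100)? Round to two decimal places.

124.37

Laspeyres component (base-period weights):
ΣP(Year 1)Q(Year 0) = 318×3 + 6363×2 + 383×7 = 954 + 12726 + 2681 = 16361
ΣP(Year 0)Q(Year 0) = 263×3 + 5243×2 + 265×7 = 789 + 10486 + 1855 = 13130
L = 16361 / 13130 × 100 = 124.6078
Paasche component (current-period weights):
ΣP(Year 1)Q(Year 1) = 318×4 + 6363×2 + 383×6 = 1272 + 12726 + 2298 = 16296
ΣP(Year 0)Q(Year 1) = 263×4 + 5243×2 + 265×6 = 1052 + 10486 + 1590 = 13128
P = 16296 / 13128 × 100 = 124.1316
Fisher = √(L × P) = √(124.6078 × 124.1316) = 124.3695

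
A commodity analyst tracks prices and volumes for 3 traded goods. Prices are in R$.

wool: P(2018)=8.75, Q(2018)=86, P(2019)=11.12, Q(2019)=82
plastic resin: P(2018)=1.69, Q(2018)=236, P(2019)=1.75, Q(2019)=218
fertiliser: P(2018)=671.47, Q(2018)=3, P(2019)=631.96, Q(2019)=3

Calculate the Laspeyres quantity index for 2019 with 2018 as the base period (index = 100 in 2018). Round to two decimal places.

97.93

Laspeyres quantity index uses base-period prices as weights.
ΣP(2018)·Q(2019) = 8.75×82 + 1.69×218 + 671.47×3 = 717.5 + 368.42 + 2014.41 = 3100.33
ΣP(2018)·Q(2018) = 8.75×86 + 1.69×236 + 671.47×3 = 752.5 + 398.84 + 2014.41 = 3165.75
Index = 3100.33 / 3165.75 × 100 = 97.9335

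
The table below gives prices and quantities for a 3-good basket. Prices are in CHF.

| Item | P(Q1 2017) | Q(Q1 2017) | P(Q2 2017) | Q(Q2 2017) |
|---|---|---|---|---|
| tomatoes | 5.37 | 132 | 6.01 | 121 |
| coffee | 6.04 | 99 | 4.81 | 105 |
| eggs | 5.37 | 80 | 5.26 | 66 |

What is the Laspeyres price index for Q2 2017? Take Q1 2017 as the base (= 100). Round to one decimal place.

Laspeyres price index uses base-period quantities as weights.
ΣP(Q2 2017)·Q(Q1 2017) = 6.01×132 + 4.81×99 + 5.26×80 = 793.32 + 476.19 + 420.8 = 1690.31
ΣP(Q1 2017)·Q(Q1 2017) = 5.37×132 + 6.04×99 + 5.37×80 = 708.84 + 597.96 + 429.6 = 1736.4
Index = 1690.31 / 1736.4 × 100 = 97.3457

97.3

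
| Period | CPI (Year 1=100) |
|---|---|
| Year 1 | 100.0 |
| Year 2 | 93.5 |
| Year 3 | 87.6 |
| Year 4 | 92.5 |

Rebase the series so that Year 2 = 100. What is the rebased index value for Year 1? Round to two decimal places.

106.95

Rebased(Year 1) = 100.0 / 93.5 × 100 = 106.9519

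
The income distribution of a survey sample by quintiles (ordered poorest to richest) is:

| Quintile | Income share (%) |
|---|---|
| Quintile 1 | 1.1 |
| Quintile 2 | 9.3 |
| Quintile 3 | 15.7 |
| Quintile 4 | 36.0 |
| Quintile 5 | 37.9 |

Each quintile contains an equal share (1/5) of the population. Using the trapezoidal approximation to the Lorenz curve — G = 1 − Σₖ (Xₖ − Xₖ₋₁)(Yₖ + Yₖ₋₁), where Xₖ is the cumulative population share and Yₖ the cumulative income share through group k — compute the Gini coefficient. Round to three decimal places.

0.401

Cumulative income shares Yₖ: 0.0110, 0.1040, 0.2610, 0.6210, 1.0000
Σ (Xₖ−Xₖ₋₁)(Yₖ+Yₖ₋₁) = (1/5)(0.0110+0.0000) + (1/5)(0.1040+0.0110) + (1/5)(0.2610+0.1040) + (1/5)(0.6210+0.2610) + (1/5)(1.0000+0.6210)
  = 0.0022 + 0.0230 + 0.0730 + 0.1764 + 0.3242 = 0.5988
G = 1 − 0.5988 = 0.4012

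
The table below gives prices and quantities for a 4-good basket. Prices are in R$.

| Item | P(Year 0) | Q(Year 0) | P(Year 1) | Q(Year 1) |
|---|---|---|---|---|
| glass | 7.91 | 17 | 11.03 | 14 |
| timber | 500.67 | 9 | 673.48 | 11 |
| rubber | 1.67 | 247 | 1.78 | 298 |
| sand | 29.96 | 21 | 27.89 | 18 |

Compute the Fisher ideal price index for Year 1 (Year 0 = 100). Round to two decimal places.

128.58

Laspeyres component (base-period weights):
ΣP(Year 1)Q(Year 0) = 11.03×17 + 673.48×9 + 1.78×247 + 27.89×21 = 187.51 + 6061.32 + 439.66 + 585.69 = 7274.18
ΣP(Year 0)Q(Year 0) = 7.91×17 + 500.67×9 + 1.67×247 + 29.96×21 = 134.47 + 4506.03 + 412.49 + 629.16 = 5682.15
L = 7274.18 / 5682.15 × 100 = 128.0181
Paasche component (current-period weights):
ΣP(Year 1)Q(Year 1) = 11.03×14 + 673.48×11 + 1.78×298 + 27.89×18 = 154.42 + 7408.28 + 530.44 + 502.02 = 8595.16
ΣP(Year 0)Q(Year 1) = 7.91×14 + 500.67×11 + 1.67×298 + 29.96×18 = 110.74 + 5507.37 + 497.66 + 539.28 = 6655.05
P = 8595.16 / 6655.05 × 100 = 129.1524
Fisher = √(L × P) = √(128.0181 × 129.1524) = 128.5840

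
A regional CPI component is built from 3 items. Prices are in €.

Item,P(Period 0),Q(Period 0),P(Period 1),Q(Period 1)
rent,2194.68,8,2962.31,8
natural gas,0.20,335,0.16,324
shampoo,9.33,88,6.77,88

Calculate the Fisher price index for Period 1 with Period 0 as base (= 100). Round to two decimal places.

Laspeyres component (base-period weights):
ΣP(Period 1)Q(Period 0) = 2962.31×8 + 0.16×335 + 6.77×88 = 23698.48 + 53.6 + 595.76 = 24347.84
ΣP(Period 0)Q(Period 0) = 2194.68×8 + 0.20×335 + 9.33×88 = 17557.44 + 67 + 821.04 = 18445.48
L = 24347.84 / 18445.48 × 100 = 131.9990
Paasche component (current-period weights):
ΣP(Period 1)Q(Period 1) = 2962.31×8 + 0.16×324 + 6.77×88 = 23698.48 + 51.84 + 595.76 = 24346.08
ΣP(Period 0)Q(Period 1) = 2194.68×8 + 0.20×324 + 9.33×88 = 17557.44 + 64.8 + 821.04 = 18443.28
P = 24346.08 / 18443.28 × 100 = 132.0052
Fisher = √(L × P) = √(131.9990 × 132.0052) = 132.0021

132.00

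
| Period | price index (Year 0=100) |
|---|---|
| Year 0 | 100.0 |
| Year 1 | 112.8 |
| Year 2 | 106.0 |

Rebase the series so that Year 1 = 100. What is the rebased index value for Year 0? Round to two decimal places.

88.65

Rebased(Year 0) = 100.0 / 112.8 × 100 = 88.6525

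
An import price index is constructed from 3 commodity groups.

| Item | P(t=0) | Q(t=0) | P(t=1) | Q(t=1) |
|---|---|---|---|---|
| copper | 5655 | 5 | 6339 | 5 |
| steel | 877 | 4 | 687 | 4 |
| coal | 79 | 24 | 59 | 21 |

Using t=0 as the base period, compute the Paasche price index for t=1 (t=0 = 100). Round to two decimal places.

106.70

Paasche price index uses current-period quantities as weights.
ΣP(t=1)·Q(t=1) = 6339×5 + 687×4 + 59×21 = 31695 + 2748 + 1239 = 35682
ΣP(t=0)·Q(t=1) = 5655×5 + 877×4 + 79×21 = 28275 + 3508 + 1659 = 33442
Index = 35682 / 33442 × 100 = 106.6982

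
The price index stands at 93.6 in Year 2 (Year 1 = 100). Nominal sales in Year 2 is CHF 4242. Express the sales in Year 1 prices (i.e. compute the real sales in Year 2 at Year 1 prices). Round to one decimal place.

Real = Nominal ÷ (Index/100) = 4242 ÷ (93.6/100)
     = 4242 ÷ 0.936 = 4532.0513

4532.1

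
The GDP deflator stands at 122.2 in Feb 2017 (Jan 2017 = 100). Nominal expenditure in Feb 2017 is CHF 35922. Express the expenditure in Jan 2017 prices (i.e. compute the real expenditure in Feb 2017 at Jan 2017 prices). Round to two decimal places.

29396.07

Real = Nominal ÷ (Index/100) = 35922 ÷ (122.2/100)
     = 35922 ÷ 1.222 = 29396.0720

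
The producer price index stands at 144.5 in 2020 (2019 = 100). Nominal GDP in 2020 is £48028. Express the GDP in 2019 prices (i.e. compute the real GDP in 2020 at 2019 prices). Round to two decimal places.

Real = Nominal ÷ (Index/100) = 48028 ÷ (144.5/100)
     = 48028 ÷ 1.445 = 33237.3702

33237.37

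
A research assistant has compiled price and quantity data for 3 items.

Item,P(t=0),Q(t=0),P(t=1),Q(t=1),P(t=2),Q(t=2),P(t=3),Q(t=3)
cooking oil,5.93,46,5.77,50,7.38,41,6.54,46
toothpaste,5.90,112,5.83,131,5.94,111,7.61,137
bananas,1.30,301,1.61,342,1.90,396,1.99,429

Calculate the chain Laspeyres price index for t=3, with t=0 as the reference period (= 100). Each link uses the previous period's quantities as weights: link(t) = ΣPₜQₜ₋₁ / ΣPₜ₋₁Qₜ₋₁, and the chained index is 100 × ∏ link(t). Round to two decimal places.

Link t=0→t=1:
ΣP(t=1)Q(t=0) = 5.77×46 + 5.83×112 + 1.61×301 = 265.42 + 652.96 + 484.61 = 1402.99
ΣP(t=0)Q(t=0) = 5.93×46 + 5.90×112 + 1.30×301 = 272.78 + 660.8 + 391.3 = 1324.88
link = 1402.99/1324.88 = 1.058956
Link t=1→t=2:
ΣP(t=2)Q(t=1) = 7.38×50 + 5.94×131 + 1.90×342 = 369 + 778.14 + 649.8 = 1796.94
ΣP(t=1)Q(t=1) = 5.77×50 + 5.83×131 + 1.61×342 = 288.5 + 763.73 + 550.62 = 1602.85
link = 1796.94/1602.85 = 1.121091
Link t=2→t=3:
ΣP(t=3)Q(t=2) = 6.54×41 + 7.61×111 + 1.99×396 = 268.14 + 844.71 + 788.04 = 1900.89
ΣP(t=2)Q(t=2) = 7.38×41 + 5.94×111 + 1.90×396 = 302.58 + 659.34 + 752.4 = 1714.32
link = 1900.89/1714.32 = 1.108830
Chained index = 100 × 1.058956 × 1.121091 × 1.108830 = 131.6388

131.64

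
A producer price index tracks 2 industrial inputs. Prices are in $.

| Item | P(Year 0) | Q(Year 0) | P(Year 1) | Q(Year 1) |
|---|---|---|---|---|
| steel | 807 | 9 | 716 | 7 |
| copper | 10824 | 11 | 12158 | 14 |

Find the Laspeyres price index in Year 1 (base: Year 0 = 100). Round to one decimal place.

111.0

Laspeyres price index uses base-period quantities as weights.
ΣP(Year 1)·Q(Year 0) = 716×9 + 12158×11 = 6444 + 133738 = 140182
ΣP(Year 0)·Q(Year 0) = 807×9 + 10824×11 = 7263 + 119064 = 126327
Index = 140182 / 126327 × 100 = 110.9676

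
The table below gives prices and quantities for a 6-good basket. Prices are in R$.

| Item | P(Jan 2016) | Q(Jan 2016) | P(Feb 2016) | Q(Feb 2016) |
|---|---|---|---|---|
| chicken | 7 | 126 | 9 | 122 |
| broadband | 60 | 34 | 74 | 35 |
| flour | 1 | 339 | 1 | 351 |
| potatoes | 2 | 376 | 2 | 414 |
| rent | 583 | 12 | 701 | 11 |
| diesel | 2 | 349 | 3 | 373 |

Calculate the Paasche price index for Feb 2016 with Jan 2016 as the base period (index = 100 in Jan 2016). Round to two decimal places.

121.30

Paasche price index uses current-period quantities as weights.
ΣP(Feb 2016)·Q(Feb 2016) = 9×122 + 74×35 + 1×351 + 2×414 + 701×11 + 3×373 = 1098 + 2590 + 351 + 828 + 7711 + 1119 = 13697
ΣP(Jan 2016)·Q(Feb 2016) = 7×122 + 60×35 + 1×351 + 2×414 + 583×11 + 2×373 = 854 + 2100 + 351 + 828 + 6413 + 746 = 11292
Index = 13697 / 11292 × 100 = 121.2983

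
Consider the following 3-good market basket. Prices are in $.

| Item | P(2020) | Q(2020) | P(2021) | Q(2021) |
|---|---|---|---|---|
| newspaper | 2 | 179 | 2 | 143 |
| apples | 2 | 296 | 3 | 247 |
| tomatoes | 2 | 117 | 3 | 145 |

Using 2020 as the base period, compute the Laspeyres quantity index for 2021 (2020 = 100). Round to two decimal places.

90.37

Laspeyres quantity index uses base-period prices as weights.
ΣP(2020)·Q(2021) = 2×143 + 2×247 + 2×145 = 286 + 494 + 290 = 1070
ΣP(2020)·Q(2020) = 2×179 + 2×296 + 2×117 = 358 + 592 + 234 = 1184
Index = 1070 / 1184 × 100 = 90.3716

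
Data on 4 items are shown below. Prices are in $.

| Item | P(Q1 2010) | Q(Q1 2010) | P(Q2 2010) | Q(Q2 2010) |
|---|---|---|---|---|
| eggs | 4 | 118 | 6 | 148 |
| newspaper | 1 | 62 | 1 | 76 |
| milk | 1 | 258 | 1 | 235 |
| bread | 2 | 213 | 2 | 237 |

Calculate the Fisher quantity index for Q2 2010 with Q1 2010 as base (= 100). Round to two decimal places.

Laspeyres component (base-period weights):
ΣP(Q1 2010)Q(Q2 2010) = 4×148 + 1×76 + 1×235 + 2×237 = 592 + 76 + 235 + 474 = 1377
ΣP(Q1 2010)Q(Q1 2010) = 4×118 + 1×62 + 1×258 + 2×213 = 472 + 62 + 258 + 426 = 1218
L = 1377 / 1218 × 100 = 113.0542
Paasche component (current-period weights):
ΣP(Q2 2010)Q(Q2 2010) = 6×148 + 1×76 + 1×235 + 2×237 = 888 + 76 + 235 + 474 = 1673
ΣP(Q2 2010)Q(Q1 2010) = 6×118 + 1×62 + 1×258 + 2×213 = 708 + 62 + 258 + 426 = 1454
P = 1673 / 1454 × 100 = 115.0619
Fisher = √(L × P) = √(113.0542 × 115.0619) = 114.0536

114.05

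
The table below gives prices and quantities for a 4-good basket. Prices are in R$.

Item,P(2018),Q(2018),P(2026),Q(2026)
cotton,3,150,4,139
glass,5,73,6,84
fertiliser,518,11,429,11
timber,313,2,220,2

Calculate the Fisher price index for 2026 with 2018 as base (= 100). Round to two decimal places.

86.83

Laspeyres component (base-period weights):
ΣP(2026)Q(2018) = 4×150 + 6×73 + 429×11 + 220×2 = 600 + 438 + 4719 + 440 = 6197
ΣP(2018)Q(2018) = 3×150 + 5×73 + 518×11 + 313×2 = 450 + 365 + 5698 + 626 = 7139
L = 6197 / 7139 × 100 = 86.8049
Paasche component (current-period weights):
ΣP(2026)Q(2026) = 4×139 + 6×84 + 429×11 + 220×2 = 556 + 504 + 4719 + 440 = 6219
ΣP(2018)Q(2026) = 3×139 + 5×84 + 518×11 + 313×2 = 417 + 420 + 5698 + 626 = 7161
P = 6219 / 7161 × 100 = 86.8454
Fisher = √(L × P) = √(86.8049 × 86.8454) = 86.8251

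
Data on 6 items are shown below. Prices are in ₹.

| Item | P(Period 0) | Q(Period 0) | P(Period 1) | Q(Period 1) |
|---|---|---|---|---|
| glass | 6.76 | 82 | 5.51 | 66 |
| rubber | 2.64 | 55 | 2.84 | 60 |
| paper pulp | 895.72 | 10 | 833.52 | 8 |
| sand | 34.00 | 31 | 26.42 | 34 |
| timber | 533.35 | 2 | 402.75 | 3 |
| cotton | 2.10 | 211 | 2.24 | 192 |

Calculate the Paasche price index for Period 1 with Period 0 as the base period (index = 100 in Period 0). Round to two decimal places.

Paasche price index uses current-period quantities as weights.
ΣP(Period 1)·Q(Period 1) = 5.51×66 + 2.84×60 + 833.52×8 + 26.42×34 + 402.75×3 + 2.24×192 = 363.66 + 170.4 + 6668.16 + 898.28 + 1208.25 + 430.08 = 9738.83
ΣP(Period 0)·Q(Period 1) = 6.76×66 + 2.64×60 + 895.72×8 + 34.00×34 + 533.35×3 + 2.10×192 = 446.16 + 158.4 + 7165.76 + 1156 + 1600.05 + 403.2 = 10929.57
Index = 9738.83 / 10929.57 × 100 = 89.1053

89.11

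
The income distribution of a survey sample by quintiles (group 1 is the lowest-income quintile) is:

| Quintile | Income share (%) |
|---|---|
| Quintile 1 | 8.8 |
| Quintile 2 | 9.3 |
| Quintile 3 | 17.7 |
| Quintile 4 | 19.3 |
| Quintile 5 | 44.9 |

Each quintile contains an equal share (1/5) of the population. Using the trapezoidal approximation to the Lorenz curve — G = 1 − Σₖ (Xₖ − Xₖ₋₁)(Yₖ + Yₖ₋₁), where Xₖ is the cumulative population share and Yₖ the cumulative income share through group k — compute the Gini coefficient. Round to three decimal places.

Cumulative income shares Yₖ: 0.0880, 0.1810, 0.3580, 0.5510, 1.0000
Σ (Xₖ−Xₖ₋₁)(Yₖ+Yₖ₋₁) = (1/5)(0.0880+0.0000) + (1/5)(0.1810+0.0880) + (1/5)(0.3580+0.1810) + (1/5)(0.5510+0.3580) + (1/5)(1.0000+0.5510)
  = 0.0176 + 0.0538 + 0.1078 + 0.1818 + 0.3102 = 0.6712
G = 1 − 0.6712 = 0.3288

0.329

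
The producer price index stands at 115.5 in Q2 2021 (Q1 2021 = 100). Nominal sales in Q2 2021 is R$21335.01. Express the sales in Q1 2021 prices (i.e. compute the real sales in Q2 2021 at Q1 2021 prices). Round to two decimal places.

Real = Nominal ÷ (Index/100) = 21335.01 ÷ (115.5/100)
     = 21335.01 ÷ 1.155 = 18471.8701

18471.87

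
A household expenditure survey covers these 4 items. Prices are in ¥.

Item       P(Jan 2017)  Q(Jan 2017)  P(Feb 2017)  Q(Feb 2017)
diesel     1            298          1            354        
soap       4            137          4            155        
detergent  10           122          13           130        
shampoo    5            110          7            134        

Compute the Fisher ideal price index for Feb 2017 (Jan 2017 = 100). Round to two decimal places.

122.38

Laspeyres component (base-period weights):
ΣP(Feb 2017)Q(Jan 2017) = 1×298 + 4×137 + 13×122 + 7×110 = 298 + 548 + 1586 + 770 = 3202
ΣP(Jan 2017)Q(Jan 2017) = 1×298 + 4×137 + 10×122 + 5×110 = 298 + 548 + 1220 + 550 = 2616
L = 3202 / 2616 × 100 = 122.4006
Paasche component (current-period weights):
ΣP(Feb 2017)Q(Feb 2017) = 1×354 + 4×155 + 13×130 + 7×134 = 354 + 620 + 1690 + 938 = 3602
ΣP(Jan 2017)Q(Feb 2017) = 1×354 + 4×155 + 10×130 + 5×134 = 354 + 620 + 1300 + 670 = 2944
P = 3602 / 2944 × 100 = 122.3505
Fisher = √(L × P) = √(122.4006 × 122.3505) = 122.3756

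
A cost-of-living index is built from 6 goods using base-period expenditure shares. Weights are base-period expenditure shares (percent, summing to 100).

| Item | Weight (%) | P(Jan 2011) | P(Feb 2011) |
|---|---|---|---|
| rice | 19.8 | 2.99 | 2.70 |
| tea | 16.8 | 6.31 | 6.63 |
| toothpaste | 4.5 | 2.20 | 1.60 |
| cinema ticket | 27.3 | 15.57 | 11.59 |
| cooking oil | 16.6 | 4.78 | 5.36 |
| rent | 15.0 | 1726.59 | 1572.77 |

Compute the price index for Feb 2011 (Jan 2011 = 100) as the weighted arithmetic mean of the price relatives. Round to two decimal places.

91.40

rice: 19.8 × (2.70/2.99) = 19.8 × 0.903010 = 17.8796
tea: 16.8 × (6.63/6.31) = 16.8 × 1.050713 = 17.6520
toothpaste: 4.5 × (1.60/2.20) = 4.5 × 0.727273 = 3.2727
cinema ticket: 27.3 × (11.59/15.57) = 27.3 × 0.744380 = 20.3216
cooking oil: 16.6 × (5.36/4.78) = 16.6 × 1.121339 = 18.6142
rent: 15.0 × (1572.77/1726.59) = 15.0 × 0.910911 = 13.6637
Index = Σ wᵢ·(p₁ᵢ/p₀ᵢ) = 17.8796 + 17.6520 + 3.2727 + 20.3216 + 18.6142 + 13.6637 = 91.4038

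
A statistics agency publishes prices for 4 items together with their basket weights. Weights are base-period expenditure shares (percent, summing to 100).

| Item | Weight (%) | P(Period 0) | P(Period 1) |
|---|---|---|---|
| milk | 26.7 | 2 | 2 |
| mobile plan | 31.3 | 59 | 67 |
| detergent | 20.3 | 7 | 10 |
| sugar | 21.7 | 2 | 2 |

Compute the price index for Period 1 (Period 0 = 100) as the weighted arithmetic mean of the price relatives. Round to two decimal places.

milk: 26.7 × (2/2) = 26.7 × 1.000000 = 26.7000
mobile plan: 31.3 × (67/59) = 31.3 × 1.135593 = 35.5441
detergent: 20.3 × (10/7) = 20.3 × 1.428571 = 29.0000
sugar: 21.7 × (2/2) = 21.7 × 1.000000 = 21.7000
Index = Σ wᵢ·(p₁ᵢ/p₀ᵢ) = 26.7000 + 35.5441 + 29.0000 + 21.7000 = 112.9441

112.94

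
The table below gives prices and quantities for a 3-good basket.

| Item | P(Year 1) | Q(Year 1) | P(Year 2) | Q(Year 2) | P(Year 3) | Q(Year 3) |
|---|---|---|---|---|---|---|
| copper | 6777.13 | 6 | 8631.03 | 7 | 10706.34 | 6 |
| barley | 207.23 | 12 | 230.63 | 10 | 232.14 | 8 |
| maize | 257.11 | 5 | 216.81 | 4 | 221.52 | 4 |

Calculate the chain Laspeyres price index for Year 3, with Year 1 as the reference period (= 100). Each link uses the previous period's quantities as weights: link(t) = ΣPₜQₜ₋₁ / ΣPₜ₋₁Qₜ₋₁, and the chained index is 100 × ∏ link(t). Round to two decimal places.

153.88

Link Year 1→Year 2:
ΣP(Year 2)Q(Year 1) = 8631.03×6 + 230.63×12 + 216.81×5 = 51786.18 + 2767.56 + 1084.05 = 55637.79
ΣP(Year 1)Q(Year 1) = 6777.13×6 + 207.23×12 + 257.11×5 = 40662.78 + 2486.76 + 1285.55 = 44435.09
link = 55637.79/44435.09 = 1.252114
Link Year 2→Year 3:
ΣP(Year 3)Q(Year 2) = 10706.34×7 + 232.14×10 + 221.52×4 = 74944.38 + 2321.4 + 886.08 = 78151.86
ΣP(Year 2)Q(Year 2) = 8631.03×7 + 230.63×10 + 216.81×4 = 60417.21 + 2306.3 + 867.24 = 63590.75
link = 78151.86/63590.75 = 1.228982
Chained index = 100 × 1.252114 × 1.228982 = 153.8825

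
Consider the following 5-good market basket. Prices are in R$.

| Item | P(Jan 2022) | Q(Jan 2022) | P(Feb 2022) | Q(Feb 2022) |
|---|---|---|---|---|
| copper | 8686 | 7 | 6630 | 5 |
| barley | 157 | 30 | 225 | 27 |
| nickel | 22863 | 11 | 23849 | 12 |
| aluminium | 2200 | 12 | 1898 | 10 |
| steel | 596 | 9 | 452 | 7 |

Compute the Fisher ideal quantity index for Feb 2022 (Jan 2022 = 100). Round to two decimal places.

Laspeyres component (base-period weights):
ΣP(Jan 2022)Q(Feb 2022) = 8686×5 + 157×27 + 22863×12 + 2200×10 + 596×7 = 43430 + 4239 + 274356 + 22000 + 4172 = 348197
ΣP(Jan 2022)Q(Jan 2022) = 8686×7 + 157×30 + 22863×11 + 2200×12 + 596×9 = 60802 + 4710 + 251493 + 26400 + 5364 = 348769
L = 348197 / 348769 × 100 = 99.8360
Paasche component (current-period weights):
ΣP(Feb 2022)Q(Feb 2022) = 6630×5 + 225×27 + 23849×12 + 1898×10 + 452×7 = 33150 + 6075 + 286188 + 18980 + 3164 = 347557
ΣP(Feb 2022)Q(Jan 2022) = 6630×7 + 225×30 + 23849×11 + 1898×12 + 452×9 = 46410 + 6750 + 262339 + 22776 + 4068 = 342343
P = 347557 / 342343 × 100 = 101.5230
Fisher = √(L × P) = √(99.8360 × 101.5230) = 100.6760

100.68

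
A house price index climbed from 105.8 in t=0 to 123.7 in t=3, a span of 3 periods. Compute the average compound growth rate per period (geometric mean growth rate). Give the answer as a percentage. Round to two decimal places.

5.35%

Growth factor = (123.7/105.8)^(1/3) = (1.169187)^(1/3) = 1.053484
Growth rate = 1.053484 − 1 = 0.053484 = 5.3484%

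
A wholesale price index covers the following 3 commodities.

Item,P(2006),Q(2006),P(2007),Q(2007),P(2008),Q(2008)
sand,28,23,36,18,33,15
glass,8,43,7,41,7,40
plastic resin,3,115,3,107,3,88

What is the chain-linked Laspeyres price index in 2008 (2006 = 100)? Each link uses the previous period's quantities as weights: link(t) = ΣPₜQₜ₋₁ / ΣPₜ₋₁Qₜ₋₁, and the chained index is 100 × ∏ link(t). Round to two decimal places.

Link 2006→2007:
ΣP(2007)Q(2006) = 36×23 + 7×43 + 3×115 = 828 + 301 + 345 = 1474
ΣP(2006)Q(2006) = 28×23 + 8×43 + 3×115 = 644 + 344 + 345 = 1333
link = 1474/1333 = 1.105776
Link 2007→2008:
ΣP(2008)Q(2007) = 33×18 + 7×41 + 3×107 = 594 + 287 + 321 = 1202
ΣP(2007)Q(2007) = 36×18 + 7×41 + 3×107 = 648 + 287 + 321 = 1256
link = 1202/1256 = 0.957006
Chained index = 100 × 1.105776 × 0.957006 = 105.8235

105.82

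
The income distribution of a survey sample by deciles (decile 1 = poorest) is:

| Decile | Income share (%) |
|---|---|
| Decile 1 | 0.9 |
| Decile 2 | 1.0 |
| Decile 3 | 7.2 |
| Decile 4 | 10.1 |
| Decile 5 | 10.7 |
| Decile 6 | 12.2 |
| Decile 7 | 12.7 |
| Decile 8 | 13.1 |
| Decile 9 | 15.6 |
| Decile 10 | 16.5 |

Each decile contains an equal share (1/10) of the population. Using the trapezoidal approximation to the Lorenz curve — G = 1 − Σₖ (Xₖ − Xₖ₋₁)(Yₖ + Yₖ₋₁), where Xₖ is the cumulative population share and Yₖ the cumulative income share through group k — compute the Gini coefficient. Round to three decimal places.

0.281

Cumulative income shares Yₖ: 0.0090, 0.0190, 0.0910, 0.1920, 0.2990, 0.4210, 0.5480, 0.6790, 0.8350, 1.0000
Σ (Xₖ−Xₖ₋₁)(Yₖ+Yₖ₋₁) = (1/10)(0.0090+0.0000) + (1/10)(0.0190+0.0090) + (1/10)(0.0910+0.0190) + (1/10)(0.1920+0.0910) + (1/10)(0.2990+0.1920) + (1/10)(0.4210+0.2990) + (1/10)(0.5480+0.4210) + (1/10)(0.6790+0.5480) + (1/10)(0.8350+0.6790) + (1/10)(1.0000+0.8350)
  = 0.0009 + 0.0028 + 0.0110 + 0.0283 + 0.0491 + 0.0720 + 0.0969 + 0.1227 + 0.1514 + 0.1835 = 0.7186
G = 1 − 0.7186 = 0.2814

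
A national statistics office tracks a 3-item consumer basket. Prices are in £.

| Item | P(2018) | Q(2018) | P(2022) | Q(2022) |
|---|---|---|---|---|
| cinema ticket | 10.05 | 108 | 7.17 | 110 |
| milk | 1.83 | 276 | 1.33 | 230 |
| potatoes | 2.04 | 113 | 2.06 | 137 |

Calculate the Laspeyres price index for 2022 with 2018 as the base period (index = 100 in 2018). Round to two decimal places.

75.47

Laspeyres price index uses base-period quantities as weights.
ΣP(2022)·Q(2018) = 7.17×108 + 1.33×276 + 2.06×113 = 774.36 + 367.08 + 232.78 = 1374.22
ΣP(2018)·Q(2018) = 10.05×108 + 1.83×276 + 2.04×113 = 1085.4 + 505.08 + 230.52 = 1821
Index = 1374.22 / 1821 × 100 = 75.4651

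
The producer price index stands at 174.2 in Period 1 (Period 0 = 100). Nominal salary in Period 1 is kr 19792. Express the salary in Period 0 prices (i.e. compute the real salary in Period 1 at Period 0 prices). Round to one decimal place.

Real = Nominal ÷ (Index/100) = 19792 ÷ (174.2/100)
     = 19792 ÷ 1.742 = 11361.6533

11361.7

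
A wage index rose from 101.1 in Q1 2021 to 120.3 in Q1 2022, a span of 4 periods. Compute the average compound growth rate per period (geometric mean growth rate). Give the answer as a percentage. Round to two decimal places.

Growth factor = (120.3/101.1)^(1/4) = (1.189911)^(1/4) = 1.044428
Growth rate = 1.044428 − 1 = 0.044428 = 4.4428%

4.44%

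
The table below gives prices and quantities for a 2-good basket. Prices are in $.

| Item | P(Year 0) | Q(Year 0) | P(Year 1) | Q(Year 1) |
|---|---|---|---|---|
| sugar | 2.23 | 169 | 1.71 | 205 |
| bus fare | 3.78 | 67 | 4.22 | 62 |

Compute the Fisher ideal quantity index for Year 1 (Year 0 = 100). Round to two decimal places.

108.40

Laspeyres component (base-period weights):
ΣP(Year 0)Q(Year 1) = 2.23×205 + 3.78×62 = 457.15 + 234.36 = 691.51
ΣP(Year 0)Q(Year 0) = 2.23×169 + 3.78×67 = 376.87 + 253.26 = 630.13
L = 691.51 / 630.13 × 100 = 109.7408
Paasche component (current-period weights):
ΣP(Year 1)Q(Year 1) = 1.71×205 + 4.22×62 = 350.55 + 261.64 = 612.19
ΣP(Year 1)Q(Year 0) = 1.71×169 + 4.22×67 = 288.99 + 282.74 = 571.73
P = 612.19 / 571.73 × 100 = 107.0768
Fisher = √(L × P) = √(109.7408 × 107.0768) = 108.4006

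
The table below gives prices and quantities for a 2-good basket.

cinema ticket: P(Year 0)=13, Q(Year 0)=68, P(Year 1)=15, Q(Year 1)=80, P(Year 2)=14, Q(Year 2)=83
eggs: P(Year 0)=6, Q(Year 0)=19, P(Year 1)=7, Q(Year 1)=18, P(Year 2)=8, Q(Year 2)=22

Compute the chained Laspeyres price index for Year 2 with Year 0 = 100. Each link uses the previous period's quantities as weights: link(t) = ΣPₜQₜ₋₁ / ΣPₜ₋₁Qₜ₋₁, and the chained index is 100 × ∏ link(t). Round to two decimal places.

Link Year 0→Year 1:
ΣP(Year 1)Q(Year 0) = 15×68 + 7×19 = 1020 + 133 = 1153
ΣP(Year 0)Q(Year 0) = 13×68 + 6×19 = 884 + 114 = 998
link = 1153/998 = 1.155311
Link Year 1→Year 2:
ΣP(Year 2)Q(Year 1) = 14×80 + 8×18 = 1120 + 144 = 1264
ΣP(Year 1)Q(Year 1) = 15×80 + 7×18 = 1200 + 126 = 1326
link = 1264/1326 = 0.953243
Chained index = 100 × 1.155311 × 0.953243 = 110.1292

110.13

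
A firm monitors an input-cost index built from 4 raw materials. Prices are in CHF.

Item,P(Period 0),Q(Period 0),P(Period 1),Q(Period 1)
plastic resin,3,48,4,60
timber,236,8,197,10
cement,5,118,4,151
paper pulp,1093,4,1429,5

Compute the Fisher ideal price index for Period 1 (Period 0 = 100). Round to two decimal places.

113.72

Laspeyres component (base-period weights):
ΣP(Period 1)Q(Period 0) = 4×48 + 197×8 + 4×118 + 1429×4 = 192 + 1576 + 472 + 5716 = 7956
ΣP(Period 0)Q(Period 0) = 3×48 + 236×8 + 5×118 + 1093×4 = 144 + 1888 + 590 + 4372 = 6994
L = 7956 / 6994 × 100 = 113.7546
Paasche component (current-period weights):
ΣP(Period 1)Q(Period 1) = 4×60 + 197×10 + 4×151 + 1429×5 = 240 + 1970 + 604 + 7145 = 9959
ΣP(Period 0)Q(Period 1) = 3×60 + 236×10 + 5×151 + 1093×5 = 180 + 2360 + 755 + 5465 = 8760
P = 9959 / 8760 × 100 = 113.6872
Fisher = √(L × P) = √(113.7546 × 113.6872) = 113.7209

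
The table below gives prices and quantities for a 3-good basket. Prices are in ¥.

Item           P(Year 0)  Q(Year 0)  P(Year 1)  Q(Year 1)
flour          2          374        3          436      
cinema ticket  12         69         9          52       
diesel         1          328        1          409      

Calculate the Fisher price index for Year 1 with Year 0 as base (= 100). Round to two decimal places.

111.70

Laspeyres component (base-period weights):
ΣP(Year 1)Q(Year 0) = 3×374 + 9×69 + 1×328 = 1122 + 621 + 328 = 2071
ΣP(Year 0)Q(Year 0) = 2×374 + 12×69 + 1×328 = 748 + 828 + 328 = 1904
L = 2071 / 1904 × 100 = 108.7710
Paasche component (current-period weights):
ΣP(Year 1)Q(Year 1) = 3×436 + 9×52 + 1×409 = 1308 + 468 + 409 = 2185
ΣP(Year 0)Q(Year 1) = 2×436 + 12×52 + 1×409 = 872 + 624 + 409 = 1905
P = 2185 / 1905 × 100 = 114.6982
Fisher = √(L × P) = √(108.7710 × 114.6982) = 111.6953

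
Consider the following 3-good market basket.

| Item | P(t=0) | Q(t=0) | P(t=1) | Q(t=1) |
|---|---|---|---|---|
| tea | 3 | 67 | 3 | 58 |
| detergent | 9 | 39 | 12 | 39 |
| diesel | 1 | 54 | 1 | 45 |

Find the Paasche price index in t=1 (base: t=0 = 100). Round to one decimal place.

120.5

Paasche price index uses current-period quantities as weights.
ΣP(t=1)·Q(t=1) = 3×58 + 12×39 + 1×45 = 174 + 468 + 45 = 687
ΣP(t=0)·Q(t=1) = 3×58 + 9×39 + 1×45 = 174 + 351 + 45 = 570
Index = 687 / 570 × 100 = 120.5263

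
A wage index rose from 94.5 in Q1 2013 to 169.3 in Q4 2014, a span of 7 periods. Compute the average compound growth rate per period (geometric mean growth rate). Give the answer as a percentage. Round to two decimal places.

Growth factor = (169.3/94.5)^(1/7) = (1.791534)^(1/7) = 1.086864
Growth rate = 1.086864 − 1 = 0.086864 = 8.6864%

8.69%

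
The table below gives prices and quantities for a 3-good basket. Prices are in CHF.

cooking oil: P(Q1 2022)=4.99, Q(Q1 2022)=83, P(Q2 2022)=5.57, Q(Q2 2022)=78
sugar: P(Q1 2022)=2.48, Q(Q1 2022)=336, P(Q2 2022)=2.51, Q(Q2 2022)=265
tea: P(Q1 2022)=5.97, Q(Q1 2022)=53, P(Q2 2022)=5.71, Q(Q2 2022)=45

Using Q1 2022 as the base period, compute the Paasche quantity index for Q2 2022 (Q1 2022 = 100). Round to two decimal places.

Paasche quantity index uses current-period prices as weights.
ΣP(Q2 2022)·Q(Q2 2022) = 5.57×78 + 2.51×265 + 5.71×45 = 434.46 + 665.15 + 256.95 = 1356.56
ΣP(Q2 2022)·Q(Q1 2022) = 5.57×83 + 2.51×336 + 5.71×53 = 462.31 + 843.36 + 302.63 = 1608.3
Index = 1356.56 / 1608.3 × 100 = 84.3474

84.35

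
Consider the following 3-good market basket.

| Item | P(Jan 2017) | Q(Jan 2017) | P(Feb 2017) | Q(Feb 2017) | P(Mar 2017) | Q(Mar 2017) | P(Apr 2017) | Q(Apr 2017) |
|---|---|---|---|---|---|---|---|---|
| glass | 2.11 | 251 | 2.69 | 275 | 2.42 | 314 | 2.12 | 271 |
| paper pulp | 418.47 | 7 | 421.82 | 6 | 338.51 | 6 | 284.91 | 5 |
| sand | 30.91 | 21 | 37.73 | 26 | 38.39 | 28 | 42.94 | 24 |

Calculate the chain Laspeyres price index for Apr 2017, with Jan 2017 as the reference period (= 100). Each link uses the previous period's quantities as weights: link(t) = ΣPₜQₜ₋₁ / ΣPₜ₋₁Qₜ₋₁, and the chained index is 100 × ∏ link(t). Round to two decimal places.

86.53

Link Jan 2017→Feb 2017:
ΣP(Feb 2017)Q(Jan 2017) = 2.69×251 + 421.82×7 + 37.73×21 = 675.19 + 2952.74 + 792.33 = 4420.26
ΣP(Jan 2017)Q(Jan 2017) = 2.11×251 + 418.47×7 + 30.91×21 = 529.61 + 2929.29 + 649.11 = 4108.01
link = 4420.26/4108.01 = 1.076010
Link Feb 2017→Mar 2017:
ΣP(Mar 2017)Q(Feb 2017) = 2.42×275 + 338.51×6 + 38.39×26 = 665.5 + 2031.06 + 998.14 = 3694.7
ΣP(Feb 2017)Q(Feb 2017) = 2.69×275 + 421.82×6 + 37.73×26 = 739.75 + 2530.92 + 980.98 = 4251.65
link = 3694.7/4251.65 = 0.869004
Link Mar 2017→Apr 2017:
ΣP(Apr 2017)Q(Mar 2017) = 2.12×314 + 284.91×6 + 42.94×28 = 665.68 + 1709.46 + 1202.32 = 3577.46
ΣP(Mar 2017)Q(Mar 2017) = 2.42×314 + 338.51×6 + 38.39×28 = 759.88 + 2031.06 + 1074.92 = 3865.86
link = 3577.46/3865.86 = 0.925398
Chained index = 100 × 1.076010 × 0.869004 × 0.925398 = 86.5300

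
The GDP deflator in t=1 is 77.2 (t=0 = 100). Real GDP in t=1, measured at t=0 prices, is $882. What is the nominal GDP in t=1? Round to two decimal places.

Nominal = Real × (Index/100) = 882 × (77.2/100)
        = 882 × 0.772 = 680.9040

680.90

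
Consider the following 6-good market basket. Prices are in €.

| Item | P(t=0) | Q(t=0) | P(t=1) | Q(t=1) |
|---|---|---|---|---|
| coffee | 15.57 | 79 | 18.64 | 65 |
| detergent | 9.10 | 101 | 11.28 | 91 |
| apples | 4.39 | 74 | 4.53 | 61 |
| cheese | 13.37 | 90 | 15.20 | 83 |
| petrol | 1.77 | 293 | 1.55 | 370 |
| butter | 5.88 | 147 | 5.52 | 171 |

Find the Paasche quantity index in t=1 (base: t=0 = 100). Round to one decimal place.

Paasche quantity index uses current-period prices as weights.
ΣP(t=1)·Q(t=1) = 18.64×65 + 11.28×91 + 4.53×61 + 15.20×83 + 1.55×370 + 5.52×171 = 1211.6 + 1026.48 + 276.33 + 1261.6 + 573.5 + 943.92 = 5293.43
ΣP(t=1)·Q(t=0) = 18.64×79 + 11.28×101 + 4.53×74 + 15.20×90 + 1.55×293 + 5.52×147 = 1472.56 + 1139.28 + 335.22 + 1368 + 454.15 + 811.44 = 5580.65
Index = 5293.43 / 5580.65 × 100 = 94.8533

94.9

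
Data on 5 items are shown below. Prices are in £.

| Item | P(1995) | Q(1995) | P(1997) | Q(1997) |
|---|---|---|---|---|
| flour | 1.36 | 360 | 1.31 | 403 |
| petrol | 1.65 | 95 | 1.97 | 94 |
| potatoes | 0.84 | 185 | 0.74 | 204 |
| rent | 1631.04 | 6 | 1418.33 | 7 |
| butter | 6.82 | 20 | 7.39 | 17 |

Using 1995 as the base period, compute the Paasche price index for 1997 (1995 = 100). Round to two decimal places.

87.99

Paasche price index uses current-period quantities as weights.
ΣP(1997)·Q(1997) = 1.31×403 + 1.97×94 + 0.74×204 + 1418.33×7 + 7.39×17 = 527.93 + 185.18 + 150.96 + 9928.31 + 125.63 = 10918.01
ΣP(1995)·Q(1997) = 1.36×403 + 1.65×94 + 0.84×204 + 1631.04×7 + 6.82×17 = 548.08 + 155.1 + 171.36 + 11417.28 + 115.94 = 12407.76
Index = 10918.01 / 12407.76 × 100 = 87.9934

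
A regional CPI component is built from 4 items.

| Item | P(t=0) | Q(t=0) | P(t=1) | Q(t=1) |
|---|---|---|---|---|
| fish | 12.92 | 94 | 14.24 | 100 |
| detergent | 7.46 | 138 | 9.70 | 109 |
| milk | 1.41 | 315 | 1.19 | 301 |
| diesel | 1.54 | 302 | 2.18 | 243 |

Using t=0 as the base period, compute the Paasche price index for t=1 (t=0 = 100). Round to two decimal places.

Paasche price index uses current-period quantities as weights.
ΣP(t=1)·Q(t=1) = 14.24×100 + 9.70×109 + 1.19×301 + 2.18×243 = 1424 + 1057.3 + 358.19 + 529.74 = 3369.23
ΣP(t=0)·Q(t=1) = 12.92×100 + 7.46×109 + 1.41×301 + 1.54×243 = 1292 + 813.14 + 424.41 + 374.22 = 2903.77
Index = 3369.23 / 2903.77 × 100 = 116.0295

116.03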